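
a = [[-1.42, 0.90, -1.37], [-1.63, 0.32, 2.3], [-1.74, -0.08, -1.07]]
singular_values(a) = [2.9, 2.83, 0.72]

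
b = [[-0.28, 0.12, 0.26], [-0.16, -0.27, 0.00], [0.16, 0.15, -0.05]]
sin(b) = [[-0.27,0.12,0.25], [-0.15,-0.27,-0.00], [0.15,0.15,-0.05]]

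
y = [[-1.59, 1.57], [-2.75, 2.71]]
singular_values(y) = [4.46, 0.0]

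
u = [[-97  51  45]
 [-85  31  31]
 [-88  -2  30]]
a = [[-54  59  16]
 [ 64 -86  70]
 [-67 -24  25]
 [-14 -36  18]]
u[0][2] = 45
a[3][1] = -36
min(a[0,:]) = -54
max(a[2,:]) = 25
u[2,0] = -88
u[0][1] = 51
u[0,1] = 51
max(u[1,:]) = 31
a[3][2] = 18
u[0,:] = [-97, 51, 45]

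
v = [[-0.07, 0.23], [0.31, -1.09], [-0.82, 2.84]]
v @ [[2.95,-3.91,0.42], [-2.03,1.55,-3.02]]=[[-0.67, 0.63, -0.72], [3.13, -2.9, 3.42], [-8.18, 7.61, -8.92]]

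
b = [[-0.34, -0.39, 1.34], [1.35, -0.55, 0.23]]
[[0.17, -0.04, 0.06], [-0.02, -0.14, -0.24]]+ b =[[-0.17,  -0.43,  1.4], [1.33,  -0.69,  -0.01]]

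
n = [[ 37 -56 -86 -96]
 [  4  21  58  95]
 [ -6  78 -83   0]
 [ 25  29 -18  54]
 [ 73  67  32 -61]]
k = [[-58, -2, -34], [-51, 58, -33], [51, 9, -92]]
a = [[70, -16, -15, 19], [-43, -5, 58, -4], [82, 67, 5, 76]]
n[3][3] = 54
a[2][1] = 67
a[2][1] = 67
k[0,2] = -34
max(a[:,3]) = 76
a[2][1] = 67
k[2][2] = -92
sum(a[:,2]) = 48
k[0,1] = -2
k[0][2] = -34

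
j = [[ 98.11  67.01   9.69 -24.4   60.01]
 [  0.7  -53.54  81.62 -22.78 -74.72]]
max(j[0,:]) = 98.11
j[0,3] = -24.4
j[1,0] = 0.7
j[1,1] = -53.54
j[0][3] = -24.4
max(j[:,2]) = 81.62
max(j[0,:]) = 98.11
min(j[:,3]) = -24.4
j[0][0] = 98.11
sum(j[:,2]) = 91.31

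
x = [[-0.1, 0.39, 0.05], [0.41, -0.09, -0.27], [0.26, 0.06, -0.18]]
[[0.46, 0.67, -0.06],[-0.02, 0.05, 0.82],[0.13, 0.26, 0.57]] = x @ [[-0.37, -0.98, 1.10], [1.21, 1.77, 0.33], [-0.88, -2.27, -1.48]]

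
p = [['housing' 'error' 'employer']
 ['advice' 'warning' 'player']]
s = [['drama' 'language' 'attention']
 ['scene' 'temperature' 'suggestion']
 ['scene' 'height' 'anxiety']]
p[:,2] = ['employer', 'player']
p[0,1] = 'error'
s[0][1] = 'language'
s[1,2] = 'suggestion'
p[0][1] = 'error'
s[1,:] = ['scene', 'temperature', 'suggestion']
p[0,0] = 'housing'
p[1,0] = 'advice'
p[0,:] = ['housing', 'error', 'employer']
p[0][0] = 'housing'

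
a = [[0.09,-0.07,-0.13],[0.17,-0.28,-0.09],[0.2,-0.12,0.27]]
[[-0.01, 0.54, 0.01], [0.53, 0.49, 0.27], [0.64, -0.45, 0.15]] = a@ [[-0.0,2.02,-0.55], [-2.31,0.42,-1.42], [1.33,-2.99,0.33]]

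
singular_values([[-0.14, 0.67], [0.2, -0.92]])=[1.16, 0.0]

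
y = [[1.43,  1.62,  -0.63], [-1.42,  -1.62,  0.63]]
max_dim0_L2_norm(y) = 2.29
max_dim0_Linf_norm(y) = 1.62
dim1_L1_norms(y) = [3.68, 3.67]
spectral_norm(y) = 3.18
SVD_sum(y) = [[1.43, 1.62, -0.63], [-1.42, -1.62, 0.63]] + [[0.0, -0.00, 0.00], [0.00, -0.00, 0.00]]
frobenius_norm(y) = 3.18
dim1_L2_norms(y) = [2.25, 2.24]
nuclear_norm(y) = 3.18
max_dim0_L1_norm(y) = 3.24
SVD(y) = [[-0.71, 0.71], [0.71, 0.71]] @ diag([3.1786585374331358, 0.005468309011348439]) @ [[-0.63, -0.72, 0.28], [0.77, -0.59, 0.23]]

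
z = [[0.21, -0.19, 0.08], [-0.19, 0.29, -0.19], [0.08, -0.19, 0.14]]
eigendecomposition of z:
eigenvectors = [[-0.52, 0.79, 0.33], [0.73, 0.21, 0.65], [-0.45, -0.58, 0.68]]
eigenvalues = [0.54, 0.1, -0.0]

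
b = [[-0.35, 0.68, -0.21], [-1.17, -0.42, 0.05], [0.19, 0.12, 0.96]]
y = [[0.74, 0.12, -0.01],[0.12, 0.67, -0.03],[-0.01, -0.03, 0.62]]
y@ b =[[-0.4, 0.45, -0.16], [-0.83, -0.20, -0.02], [0.16, 0.08, 0.60]]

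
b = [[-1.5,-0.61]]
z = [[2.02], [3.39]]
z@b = [[-3.03, -1.23], [-5.08, -2.07]]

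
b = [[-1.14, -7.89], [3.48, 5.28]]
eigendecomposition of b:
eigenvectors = [[0.83+0.00j, (0.83-0j)], [(-0.34-0.44j), (-0.34+0.44j)]]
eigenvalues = [(2.07+4.14j), (2.07-4.14j)]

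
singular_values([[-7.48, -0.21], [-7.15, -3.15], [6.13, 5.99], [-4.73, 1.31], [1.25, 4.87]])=[14.06, 6.49]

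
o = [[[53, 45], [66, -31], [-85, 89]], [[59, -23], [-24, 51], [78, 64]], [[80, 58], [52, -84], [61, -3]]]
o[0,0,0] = 53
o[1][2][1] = 64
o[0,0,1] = 45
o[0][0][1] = 45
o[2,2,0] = 61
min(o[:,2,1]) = -3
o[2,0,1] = 58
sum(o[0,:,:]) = 137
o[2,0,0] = 80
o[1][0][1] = -23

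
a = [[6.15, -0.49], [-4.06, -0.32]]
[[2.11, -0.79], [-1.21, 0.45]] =a @[[0.32, -0.12], [-0.29, 0.11]]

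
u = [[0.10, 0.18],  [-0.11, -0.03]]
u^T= [[0.1, -0.11], [0.18, -0.03]]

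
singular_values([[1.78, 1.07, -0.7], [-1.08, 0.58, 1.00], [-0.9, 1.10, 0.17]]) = [2.53, 1.64, 0.5]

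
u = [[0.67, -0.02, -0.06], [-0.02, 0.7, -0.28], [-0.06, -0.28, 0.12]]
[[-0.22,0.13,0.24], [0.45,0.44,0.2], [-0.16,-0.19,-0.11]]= u @[[-0.31, 0.23, 0.32], [0.62, 0.73, 0.12], [-0.04, 0.23, -0.45]]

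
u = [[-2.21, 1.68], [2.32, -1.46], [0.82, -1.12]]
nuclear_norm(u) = 4.58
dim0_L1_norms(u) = [5.35, 4.26]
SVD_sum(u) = [[-2.22, 1.66], [2.19, -1.64], [1.06, -0.79]] + [[0.01, 0.02], [0.13, 0.18], [-0.24, -0.33]]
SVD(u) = [[-0.67, -0.05],[0.66, -0.48],[0.32, 0.88]] @ diag([4.115048341656807, 0.4622522534586127]) @ [[0.8, -0.60], [-0.6, -0.8]]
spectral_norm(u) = 4.12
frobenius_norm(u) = 4.14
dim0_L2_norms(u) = [3.31, 2.49]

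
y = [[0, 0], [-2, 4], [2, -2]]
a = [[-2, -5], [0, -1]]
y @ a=[[0, 0], [4, 6], [-4, -8]]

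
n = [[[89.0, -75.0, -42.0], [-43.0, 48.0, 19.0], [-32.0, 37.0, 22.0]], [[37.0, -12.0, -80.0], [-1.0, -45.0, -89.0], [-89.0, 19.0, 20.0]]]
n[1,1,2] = -89.0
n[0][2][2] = 22.0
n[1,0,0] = 37.0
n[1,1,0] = -1.0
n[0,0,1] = -75.0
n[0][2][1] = 37.0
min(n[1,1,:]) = -89.0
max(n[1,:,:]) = 37.0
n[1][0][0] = 37.0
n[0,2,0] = -32.0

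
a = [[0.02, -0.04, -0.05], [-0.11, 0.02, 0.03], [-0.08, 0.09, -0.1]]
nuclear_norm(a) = 0.32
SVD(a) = [[-0.09, 0.47, 0.88], [0.47, -0.76, 0.45], [0.88, 0.45, -0.15]] @ diag([0.16903231753521775, 0.10777271423204944, 0.04704378487888021]) @ [[-0.73, 0.55, -0.41], [0.52, 0.07, -0.85], [-0.44, -0.84, -0.33]]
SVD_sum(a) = [[0.01, -0.01, 0.01], [-0.06, 0.04, -0.03], [-0.11, 0.08, -0.06]] + [[0.03,0.00,-0.04], [-0.04,-0.01,0.07], [0.03,0.00,-0.04]] + [[-0.02, -0.03, -0.01], [-0.01, -0.02, -0.01], [0.0, 0.01, 0.0]]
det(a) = 0.00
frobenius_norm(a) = 0.21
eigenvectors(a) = [[-0.52, 0.60, 0.35], [0.71, 0.71, 0.07], [0.48, 0.37, 0.94]]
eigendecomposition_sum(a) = [[0.05, -0.04, -0.02], [-0.07, 0.05, 0.02], [-0.05, 0.03, 0.02]] + [[-0.03, -0.03, 0.01], [-0.04, -0.04, 0.02], [-0.02, -0.02, 0.01]] + [[-0.0, 0.03, -0.05], [-0.00, 0.01, -0.01], [-0.01, 0.07, -0.12]]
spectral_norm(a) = 0.17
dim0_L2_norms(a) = [0.14, 0.1, 0.12]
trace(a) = -0.06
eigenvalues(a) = [0.12, -0.06, -0.12]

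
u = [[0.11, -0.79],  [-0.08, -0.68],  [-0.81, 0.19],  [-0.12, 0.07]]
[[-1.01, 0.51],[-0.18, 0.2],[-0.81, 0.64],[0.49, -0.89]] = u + [[-1.12, 1.3], [-0.1, 0.88], [0.00, 0.45], [0.61, -0.96]]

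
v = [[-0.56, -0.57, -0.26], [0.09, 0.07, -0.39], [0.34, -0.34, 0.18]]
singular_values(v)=[0.84, 0.54, 0.37]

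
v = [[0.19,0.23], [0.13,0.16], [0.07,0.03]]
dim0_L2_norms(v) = [0.24, 0.28]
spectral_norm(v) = 0.37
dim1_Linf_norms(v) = [0.23, 0.16, 0.07]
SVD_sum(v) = [[0.19, 0.23], [0.13, 0.16], [0.04, 0.05]] + [[-0.00, 0.0], [-0.00, 0.00], [0.03, -0.02]]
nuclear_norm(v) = 0.40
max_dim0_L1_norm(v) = 0.42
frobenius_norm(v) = 0.37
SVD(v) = [[-0.81,-0.13], [-0.56,-0.14], [-0.18,0.98]] @ diag([0.3689336089686434, 0.03446726234228838]) @ [[-0.65,-0.76], [0.76,-0.65]]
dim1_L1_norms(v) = [0.42, 0.29, 0.1]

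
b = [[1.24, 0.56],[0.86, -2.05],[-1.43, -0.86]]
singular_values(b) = [2.3, 2.07]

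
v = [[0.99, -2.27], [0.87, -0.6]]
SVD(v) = [[-0.93,-0.35],[-0.35,0.93]] @ diag([2.6413203408468227, 0.5228067109638336]) @ [[-0.47, 0.88], [0.88, 0.47]]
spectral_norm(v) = 2.64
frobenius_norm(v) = 2.69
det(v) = 1.38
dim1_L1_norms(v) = [3.26, 1.47]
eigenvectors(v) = [[(0.85+0j), 0.85-0.00j], [0.30-0.43j, (0.3+0.43j)]]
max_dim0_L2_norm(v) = 2.35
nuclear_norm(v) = 3.16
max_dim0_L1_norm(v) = 2.87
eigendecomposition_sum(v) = [[0.50+0.51j, -1.14+0.19j], [(0.43-0.07j), -0.30+0.65j]] + [[0.49-0.51j, -1.14-0.19j], [(0.43+0.07j), (-0.3-0.65j)]]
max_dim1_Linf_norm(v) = 2.27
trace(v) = 0.39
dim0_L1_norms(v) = [1.86, 2.87]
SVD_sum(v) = [[1.15, -2.18], [0.44, -0.83]] + [[-0.16, -0.09], [0.43, 0.23]]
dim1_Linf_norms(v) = [2.27, 0.87]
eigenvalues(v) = [(0.19+1.16j), (0.19-1.16j)]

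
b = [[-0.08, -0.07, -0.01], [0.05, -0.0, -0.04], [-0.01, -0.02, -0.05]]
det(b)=-0.000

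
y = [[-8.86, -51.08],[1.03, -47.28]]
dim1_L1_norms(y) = [59.94, 48.31]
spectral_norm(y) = 69.85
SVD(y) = [[0.74,0.67],[0.67,-0.74]] @ diag([69.84664237964743, 6.750692430383651]) @ [[-0.08, -1.00], [-1.00, 0.08]]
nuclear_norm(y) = 76.60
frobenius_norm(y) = 70.17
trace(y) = -56.14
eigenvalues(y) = [-10.28, -45.86]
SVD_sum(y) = [[-4.33,-51.46], [-3.94,-46.86]] + [[-4.53, 0.38],[4.97, -0.42]]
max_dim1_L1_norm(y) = 59.94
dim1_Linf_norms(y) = [51.08, 47.28]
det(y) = 471.51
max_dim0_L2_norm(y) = 69.6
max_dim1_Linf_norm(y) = 51.08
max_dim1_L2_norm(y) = 51.84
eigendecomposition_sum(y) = [[-10.69, 14.76], [-0.30, 0.41]] + [[1.83, -65.84], [1.33, -47.69]]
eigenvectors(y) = [[1.00, 0.81], [0.03, 0.59]]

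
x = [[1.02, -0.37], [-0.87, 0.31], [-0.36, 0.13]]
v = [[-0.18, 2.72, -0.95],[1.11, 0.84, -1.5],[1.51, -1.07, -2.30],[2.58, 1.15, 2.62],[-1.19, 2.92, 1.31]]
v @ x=[[-2.21, 0.79], [0.94, -0.35], [3.30, -1.19], [0.69, -0.26], [-4.23, 1.52]]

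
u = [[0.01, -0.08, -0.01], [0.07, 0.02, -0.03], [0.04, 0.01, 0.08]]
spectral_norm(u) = 0.09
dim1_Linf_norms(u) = [0.08, 0.07, 0.08]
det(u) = 0.00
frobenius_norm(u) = 0.14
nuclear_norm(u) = 0.25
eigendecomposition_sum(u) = [[0.00+0.04j, -0.04+0.01j, -0.01-0.00j], [(0.04-0j), 0.01+0.04j, -0.00+0.01j], [(0.01-0.01j), 0.01+0.01j, 0.00+0.00j]] + [[0.00-0.04j, -0.04-0.01j, (-0.01+0j)], [0.04+0.00j, 0.01-0.04j, (-0-0.01j)], [(0.01+0.01j), 0.01-0.01j, 0.00-0.00j]] + [[-0j, (-0-0j), 0.01-0.00j],  [-0.01+0.00j, (0.01+0j), (-0.02+0j)],  [(0.02-0j), (-0.02-0j), 0.07-0.00j]]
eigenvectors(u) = [[0.69+0.00j, 0.69-0.00j, 0.16+0.00j], [0.00-0.67j, 0.00+0.67j, -0.27+0.00j], [-0.22-0.16j, (-0.22+0.16j), 0.95+0.00j]]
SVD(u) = [[0.48, -0.49, 0.72], [-0.28, 0.70, 0.66], [-0.83, -0.52, 0.20]] @ diag([0.09488880928548692, 0.07856895916562015, 0.0756507272140434]) @ [[-0.51, -0.55, -0.66],[0.29, 0.61, -0.74],[0.81, -0.56, -0.15]]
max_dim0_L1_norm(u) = 0.12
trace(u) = 0.11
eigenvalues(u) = [(0.01+0.08j), (0.01-0.08j), (0.08+0j)]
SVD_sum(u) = [[-0.02, -0.03, -0.03], [0.01, 0.01, 0.02], [0.04, 0.04, 0.05]] + [[-0.01, -0.02, 0.03], [0.02, 0.03, -0.04], [-0.01, -0.03, 0.03]] + [[0.04, -0.03, -0.01], [0.04, -0.03, -0.01], [0.01, -0.01, -0.00]]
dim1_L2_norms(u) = [0.08, 0.08, 0.09]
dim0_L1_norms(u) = [0.12, 0.11, 0.12]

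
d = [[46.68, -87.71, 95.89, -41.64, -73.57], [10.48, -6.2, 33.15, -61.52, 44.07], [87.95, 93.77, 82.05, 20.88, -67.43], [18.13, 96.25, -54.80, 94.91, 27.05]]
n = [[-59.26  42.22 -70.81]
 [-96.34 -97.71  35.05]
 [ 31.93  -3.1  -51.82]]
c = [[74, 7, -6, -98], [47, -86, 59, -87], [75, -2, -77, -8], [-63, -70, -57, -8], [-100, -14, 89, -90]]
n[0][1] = 42.22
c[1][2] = 59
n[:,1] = [42.22, -97.71, -3.1]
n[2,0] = 31.93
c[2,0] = 75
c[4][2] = 89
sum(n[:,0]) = -123.66999999999999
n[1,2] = 35.05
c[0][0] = 74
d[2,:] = [87.95, 93.77, 82.05, 20.88, -67.43]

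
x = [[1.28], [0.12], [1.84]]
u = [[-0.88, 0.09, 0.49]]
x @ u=[[-1.13, 0.12, 0.63], [-0.11, 0.01, 0.06], [-1.62, 0.17, 0.9]]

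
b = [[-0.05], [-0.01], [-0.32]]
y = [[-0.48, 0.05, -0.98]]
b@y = [[0.02, -0.00, 0.05], [0.00, -0.0, 0.01], [0.15, -0.02, 0.31]]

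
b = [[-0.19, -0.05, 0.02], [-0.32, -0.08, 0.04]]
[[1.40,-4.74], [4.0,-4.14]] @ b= [[1.25, 0.31, -0.16],[0.56, 0.13, -0.09]]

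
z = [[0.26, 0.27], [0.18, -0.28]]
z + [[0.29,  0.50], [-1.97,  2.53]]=[[0.55, 0.77], [-1.79, 2.25]]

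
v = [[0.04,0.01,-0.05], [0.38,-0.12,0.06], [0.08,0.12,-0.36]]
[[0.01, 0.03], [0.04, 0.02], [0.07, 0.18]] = v @ [[0.11, 0.30],[-0.05, 0.64],[-0.18, -0.21]]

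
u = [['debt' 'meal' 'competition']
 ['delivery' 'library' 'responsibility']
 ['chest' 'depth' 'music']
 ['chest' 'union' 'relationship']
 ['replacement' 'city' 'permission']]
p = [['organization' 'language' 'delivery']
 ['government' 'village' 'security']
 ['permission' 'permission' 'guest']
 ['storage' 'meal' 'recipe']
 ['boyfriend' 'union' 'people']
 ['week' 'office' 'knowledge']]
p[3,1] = 'meal'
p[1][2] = 'security'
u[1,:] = ['delivery', 'library', 'responsibility']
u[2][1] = 'depth'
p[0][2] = 'delivery'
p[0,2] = 'delivery'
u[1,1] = 'library'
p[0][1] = 'language'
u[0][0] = 'debt'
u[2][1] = 'depth'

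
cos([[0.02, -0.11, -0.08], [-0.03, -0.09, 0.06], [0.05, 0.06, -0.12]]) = [[1.0, -0.0, -0.00], [-0.0, 0.99, 0.01], [0.0, 0.01, 0.99]]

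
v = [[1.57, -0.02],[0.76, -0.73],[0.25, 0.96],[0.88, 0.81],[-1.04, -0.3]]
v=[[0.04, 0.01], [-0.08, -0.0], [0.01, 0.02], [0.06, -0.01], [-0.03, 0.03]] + [[1.53, -0.03], [0.84, -0.73], [0.24, 0.94], [0.82, 0.82], [-1.01, -0.33]]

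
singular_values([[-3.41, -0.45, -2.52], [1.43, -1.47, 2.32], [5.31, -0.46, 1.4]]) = [7.21, 2.13, 1.26]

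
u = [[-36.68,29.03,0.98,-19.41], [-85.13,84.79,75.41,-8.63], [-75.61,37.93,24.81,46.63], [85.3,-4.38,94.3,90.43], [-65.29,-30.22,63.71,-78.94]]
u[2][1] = 37.93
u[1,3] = -8.63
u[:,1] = [29.03, 84.79, 37.93, -4.38, -30.22]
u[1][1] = 84.79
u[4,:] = [-65.29, -30.22, 63.71, -78.94]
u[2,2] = 24.81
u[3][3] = 90.43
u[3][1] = -4.38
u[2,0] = -75.61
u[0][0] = -36.68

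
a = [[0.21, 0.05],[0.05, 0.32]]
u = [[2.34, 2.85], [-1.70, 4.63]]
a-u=[[-2.13, -2.8], [1.75, -4.31]]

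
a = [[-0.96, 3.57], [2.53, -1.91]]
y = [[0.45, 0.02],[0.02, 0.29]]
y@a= [[-0.38, 1.57], [0.71, -0.48]]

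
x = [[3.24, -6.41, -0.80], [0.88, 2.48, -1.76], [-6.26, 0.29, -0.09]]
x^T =[[3.24,0.88,-6.26], [-6.41,2.48,0.29], [-0.8,-1.76,-0.09]]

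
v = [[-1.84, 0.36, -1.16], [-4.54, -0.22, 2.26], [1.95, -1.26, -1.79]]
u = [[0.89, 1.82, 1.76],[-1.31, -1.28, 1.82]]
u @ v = [[-6.47,-2.30,-0.07], [11.77,-2.48,-4.63]]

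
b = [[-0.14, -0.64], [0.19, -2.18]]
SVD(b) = [[0.28, 0.96], [0.96, -0.28]] @ diag([2.27652182735731, 0.187478984330868]) @ [[0.06, -1.0], [-1.00, -0.06]]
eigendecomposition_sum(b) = [[-0.21, 0.07],[-0.02, 0.01]] + [[0.07, -0.71], [0.21, -2.19]]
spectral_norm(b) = 2.28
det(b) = 0.43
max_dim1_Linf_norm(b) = 2.18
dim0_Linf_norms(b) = [0.19, 2.18]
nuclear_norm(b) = 2.46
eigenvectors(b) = [[1.00, 0.31], [0.10, 0.95]]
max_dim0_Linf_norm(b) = 2.18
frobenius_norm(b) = 2.28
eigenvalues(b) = [-0.2, -2.12]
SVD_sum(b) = [[0.04, -0.63], [0.14, -2.18]] + [[-0.18, -0.01], [0.05, 0.00]]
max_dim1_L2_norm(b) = 2.19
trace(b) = -2.32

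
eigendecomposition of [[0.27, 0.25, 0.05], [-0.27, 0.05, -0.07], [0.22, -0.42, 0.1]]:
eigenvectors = [[-0.17+0.27j, (-0.17-0.27j), -0.25+0.00j],[(-0.3-0.18j), (-0.3+0.18j), (0.05+0j)],[(0.88+0j), 0.88-0.00j, (0.97+0j)]]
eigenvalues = [(0.2+0.16j), (0.2-0.16j), (0.02+0j)]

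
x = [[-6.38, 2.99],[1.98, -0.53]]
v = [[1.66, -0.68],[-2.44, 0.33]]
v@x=[[-11.94,5.32], [16.22,-7.47]]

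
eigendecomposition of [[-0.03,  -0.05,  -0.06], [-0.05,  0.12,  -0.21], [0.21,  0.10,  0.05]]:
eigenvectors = [[0.24-0.26j,(0.24+0.26j),-0.39+0.00j], [(-0.29-0.59j),(-0.29+0.59j),0.91+0.00j], [-0.67+0.00j,(-0.67-0j),(0.15+0j)]]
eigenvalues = [(0.02+0.17j), (0.02-0.17j), (0.11+0j)]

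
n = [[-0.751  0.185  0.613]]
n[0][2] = 0.613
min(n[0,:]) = -0.751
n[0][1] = 0.185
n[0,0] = -0.751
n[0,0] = -0.751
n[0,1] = 0.185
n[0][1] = 0.185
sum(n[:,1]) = 0.185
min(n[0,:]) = -0.751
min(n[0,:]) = -0.751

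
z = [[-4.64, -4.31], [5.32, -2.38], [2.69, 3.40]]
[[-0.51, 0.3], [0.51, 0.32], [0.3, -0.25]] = z @ [[0.10, 0.02], [0.01, -0.09]]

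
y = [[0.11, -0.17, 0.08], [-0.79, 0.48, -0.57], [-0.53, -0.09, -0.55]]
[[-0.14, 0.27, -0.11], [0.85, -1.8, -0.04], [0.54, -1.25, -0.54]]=y @ [[-0.79, 1.56, 0.47], [0.18, -0.22, 1.1], [-0.25, 0.81, 0.35]]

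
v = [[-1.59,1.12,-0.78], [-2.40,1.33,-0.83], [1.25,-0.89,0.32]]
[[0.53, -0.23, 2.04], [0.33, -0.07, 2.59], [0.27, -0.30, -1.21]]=v@[[0.16, -0.09, -0.57], [-0.92, 0.80, 0.08], [-2.33, 1.63, -1.34]]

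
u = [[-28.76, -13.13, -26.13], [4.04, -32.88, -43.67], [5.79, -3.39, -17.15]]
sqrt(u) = [[(3.55-0.01j),(-5.96+0.01j),(-11.64-0.04j)], [5.47-1.02j,(-2.7+1.21j),(-5.2-4.03j)], [(0.75+0.52j),0.69-0.62j,(1.37+2.05j)]]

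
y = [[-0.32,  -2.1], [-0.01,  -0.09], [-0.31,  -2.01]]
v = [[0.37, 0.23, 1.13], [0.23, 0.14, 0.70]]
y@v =[[-0.60, -0.37, -1.83], [-0.02, -0.01, -0.07], [-0.58, -0.35, -1.76]]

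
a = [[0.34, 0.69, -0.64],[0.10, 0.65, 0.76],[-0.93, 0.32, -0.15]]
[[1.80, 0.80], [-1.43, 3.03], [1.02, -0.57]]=a @[[-0.49,1.12], [0.65,2.33], [-2.37,1.85]]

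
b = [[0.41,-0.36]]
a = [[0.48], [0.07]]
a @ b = [[0.2, -0.17], [0.03, -0.03]]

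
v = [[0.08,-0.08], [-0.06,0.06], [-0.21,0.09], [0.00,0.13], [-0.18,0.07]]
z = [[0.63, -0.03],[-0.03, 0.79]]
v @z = [[0.05, -0.07], [-0.04, 0.05], [-0.14, 0.08], [-0.00, 0.1], [-0.12, 0.06]]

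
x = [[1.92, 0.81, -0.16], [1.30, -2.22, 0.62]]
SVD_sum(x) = [[0.35, -0.42, 0.12], [1.64, -1.95, 0.56]] + [[1.57, 1.23, -0.28], [-0.34, -0.27, 0.06]]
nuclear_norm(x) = 4.73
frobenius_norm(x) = 3.37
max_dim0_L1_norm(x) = 3.22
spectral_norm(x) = 2.67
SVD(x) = [[0.21,0.98], [0.98,-0.21]] @ diag([2.6706597934750986, 2.058755999995032]) @ [[0.63, -0.75, 0.21], [0.78, 0.61, -0.14]]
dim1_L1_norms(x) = [2.89, 4.14]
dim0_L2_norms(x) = [2.32, 2.36, 0.64]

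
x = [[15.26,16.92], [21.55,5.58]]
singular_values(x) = [30.51, 9.16]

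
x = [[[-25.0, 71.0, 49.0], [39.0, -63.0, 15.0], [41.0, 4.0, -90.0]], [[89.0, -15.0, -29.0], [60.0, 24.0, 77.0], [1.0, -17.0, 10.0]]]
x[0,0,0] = -25.0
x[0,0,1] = 71.0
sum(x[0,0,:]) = 95.0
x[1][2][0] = 1.0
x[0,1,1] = -63.0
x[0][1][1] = -63.0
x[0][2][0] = 41.0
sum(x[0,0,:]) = 95.0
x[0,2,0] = 41.0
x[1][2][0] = 1.0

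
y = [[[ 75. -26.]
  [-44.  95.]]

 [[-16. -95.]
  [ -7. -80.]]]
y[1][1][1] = -80.0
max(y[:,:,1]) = 95.0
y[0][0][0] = 75.0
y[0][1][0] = -44.0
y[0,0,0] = 75.0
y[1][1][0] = -7.0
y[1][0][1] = -95.0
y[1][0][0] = -16.0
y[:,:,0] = [[75.0, -44.0], [-16.0, -7.0]]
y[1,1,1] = -80.0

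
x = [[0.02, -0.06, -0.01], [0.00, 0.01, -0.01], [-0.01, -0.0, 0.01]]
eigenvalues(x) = [(-0.01+0j), (0.02+0.01j), (0.02-0.01j)]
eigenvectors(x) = [[0.82+0.00j,-0.86+0.00j,-0.86-0.00j], [(0.29+0j),(-0+0.24j),-0.00-0.24j], [(0.49+0j),(0.32-0.32j),0.32+0.32j]]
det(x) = -0.00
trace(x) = 0.04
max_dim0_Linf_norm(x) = 0.06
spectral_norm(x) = 0.06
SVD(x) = [[-0.99, -0.03, 0.14],[0.12, -0.65, 0.75],[0.07, 0.76, 0.65]] @ diag([0.06468008857178699, 0.01721392611928532, 0.004490756050552817]) @ [[-0.32, 0.94, 0.15], [-0.47, -0.29, 0.83], [-0.82, -0.20, -0.53]]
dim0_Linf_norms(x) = [0.02, 0.06, 0.01]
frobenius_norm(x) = 0.07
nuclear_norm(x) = 0.09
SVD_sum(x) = [[0.02, -0.06, -0.01], [-0.00, 0.01, 0.00], [-0.00, 0.00, 0.00]] + [[0.00, 0.00, -0.00], [0.01, 0.00, -0.01], [-0.01, -0.0, 0.01]] + [[-0.00, -0.00, -0.00],[-0.0, -0.0, -0.00],[-0.0, -0.0, -0.0]]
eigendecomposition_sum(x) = [[(-0-0j), -0.01-0.00j, -0.00+0.00j], [-0.00-0.00j, -0.00-0.00j, (-0+0j)], [(-0-0j), -0.00-0.00j, (-0+0j)]] + [[0.01+0.00j,-0.03+0.02j,-0.00-0.01j], [-0j,(0.01+0.01j),(-0+0j)], [(-0+0j),-0.02j,0.01+0.00j]] + [[0.01-0.00j, (-0.03-0.02j), -0.00+0.01j], [0j, (0.01-0.01j), -0.00-0.00j], [(-0-0j), 0.02j, 0.01-0.00j]]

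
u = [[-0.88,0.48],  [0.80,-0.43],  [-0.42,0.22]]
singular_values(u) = [1.43, 0.01]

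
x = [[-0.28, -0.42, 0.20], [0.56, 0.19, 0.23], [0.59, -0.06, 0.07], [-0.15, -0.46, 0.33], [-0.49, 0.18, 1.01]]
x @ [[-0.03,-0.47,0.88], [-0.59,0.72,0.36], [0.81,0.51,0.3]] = [[0.42,-0.07,-0.34],[0.06,-0.01,0.63],[0.07,-0.28,0.52],[0.54,-0.09,-0.20],[0.73,0.88,-0.06]]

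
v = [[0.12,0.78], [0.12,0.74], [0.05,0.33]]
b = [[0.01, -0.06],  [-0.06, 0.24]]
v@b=[[-0.05, 0.18], [-0.04, 0.17], [-0.02, 0.08]]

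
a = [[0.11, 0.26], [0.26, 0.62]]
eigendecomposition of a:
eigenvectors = [[-0.92,-0.39], [0.39,-0.92]]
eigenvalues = [0.0, 0.73]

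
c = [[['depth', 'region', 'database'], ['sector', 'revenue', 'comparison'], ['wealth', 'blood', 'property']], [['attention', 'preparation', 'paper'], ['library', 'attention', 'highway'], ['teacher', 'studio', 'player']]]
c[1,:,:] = [['attention', 'preparation', 'paper'], ['library', 'attention', 'highway'], ['teacher', 'studio', 'player']]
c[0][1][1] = 'revenue'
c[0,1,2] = 'comparison'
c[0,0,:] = ['depth', 'region', 'database']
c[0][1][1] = 'revenue'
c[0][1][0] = 'sector'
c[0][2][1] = 'blood'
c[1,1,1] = 'attention'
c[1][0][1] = 'preparation'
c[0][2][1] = 'blood'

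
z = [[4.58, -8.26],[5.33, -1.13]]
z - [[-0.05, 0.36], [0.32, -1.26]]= [[4.63,-8.62], [5.01,0.13]]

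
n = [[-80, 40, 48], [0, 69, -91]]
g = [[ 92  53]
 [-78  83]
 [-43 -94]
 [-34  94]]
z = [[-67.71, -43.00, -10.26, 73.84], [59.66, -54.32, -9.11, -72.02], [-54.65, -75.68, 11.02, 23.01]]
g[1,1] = 83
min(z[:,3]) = -72.02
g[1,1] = 83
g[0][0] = 92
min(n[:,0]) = -80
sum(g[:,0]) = -63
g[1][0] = -78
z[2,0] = -54.65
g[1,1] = 83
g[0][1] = 53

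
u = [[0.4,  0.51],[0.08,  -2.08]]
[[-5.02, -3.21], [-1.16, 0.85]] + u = [[-4.62, -2.70], [-1.08, -1.23]]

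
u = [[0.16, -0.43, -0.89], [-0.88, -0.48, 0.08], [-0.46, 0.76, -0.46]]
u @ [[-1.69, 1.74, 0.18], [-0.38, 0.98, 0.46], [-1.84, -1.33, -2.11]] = [[1.53, 1.04, 1.71],[1.52, -2.11, -0.55],[1.34, 0.56, 1.24]]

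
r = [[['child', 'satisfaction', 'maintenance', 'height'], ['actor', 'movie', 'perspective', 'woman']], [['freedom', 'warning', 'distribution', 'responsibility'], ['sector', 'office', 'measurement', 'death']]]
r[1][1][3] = 'death'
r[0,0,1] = 'satisfaction'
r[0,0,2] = 'maintenance'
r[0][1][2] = 'perspective'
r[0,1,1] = 'movie'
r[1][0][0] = 'freedom'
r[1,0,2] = 'distribution'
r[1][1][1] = 'office'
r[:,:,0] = [['child', 'actor'], ['freedom', 'sector']]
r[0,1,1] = 'movie'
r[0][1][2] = 'perspective'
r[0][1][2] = 'perspective'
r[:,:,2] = [['maintenance', 'perspective'], ['distribution', 'measurement']]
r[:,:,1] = [['satisfaction', 'movie'], ['warning', 'office']]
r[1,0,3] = 'responsibility'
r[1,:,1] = ['warning', 'office']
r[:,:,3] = [['height', 'woman'], ['responsibility', 'death']]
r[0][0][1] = 'satisfaction'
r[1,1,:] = ['sector', 'office', 'measurement', 'death']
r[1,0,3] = 'responsibility'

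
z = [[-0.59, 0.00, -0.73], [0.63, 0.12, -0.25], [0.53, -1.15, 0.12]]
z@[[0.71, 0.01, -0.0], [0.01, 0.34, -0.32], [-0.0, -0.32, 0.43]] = [[-0.42, 0.23, -0.31], [0.45, 0.13, -0.15], [0.36, -0.42, 0.42]]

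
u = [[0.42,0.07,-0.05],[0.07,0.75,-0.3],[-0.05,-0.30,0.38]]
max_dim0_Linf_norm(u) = 0.75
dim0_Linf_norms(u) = [0.42, 0.75, 0.38]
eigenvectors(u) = [[0.16, 0.99, 0.05],[0.86, -0.17, 0.48],[-0.48, 0.04, 0.87]]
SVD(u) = [[-0.16, 0.99, 0.05], [-0.86, -0.17, 0.48], [0.48, 0.04, 0.87]] @ diag([0.9317417304659616, 0.4061747523514413, 0.21208351718259724]) @ [[-0.16, -0.86, 0.48], [0.99, -0.17, 0.04], [0.05, 0.48, 0.87]]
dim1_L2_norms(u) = [0.43, 0.81, 0.49]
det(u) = 0.08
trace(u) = 1.55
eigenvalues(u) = [0.93, 0.41, 0.21]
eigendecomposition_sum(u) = [[0.03, 0.13, -0.07], [0.13, 0.69, -0.39], [-0.07, -0.39, 0.22]] + [[0.39, -0.07, 0.02],[-0.07, 0.01, -0.0],[0.02, -0.0, 0.0]] + [[0.0, 0.0, 0.01], [0.00, 0.05, 0.09], [0.01, 0.09, 0.16]]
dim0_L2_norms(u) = [0.43, 0.81, 0.49]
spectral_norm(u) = 0.93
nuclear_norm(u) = 1.55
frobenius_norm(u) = 1.04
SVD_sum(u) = [[0.03, 0.13, -0.07], [0.13, 0.69, -0.39], [-0.07, -0.39, 0.22]] + [[0.39, -0.07, 0.02], [-0.07, 0.01, -0.00], [0.02, -0.00, 0.00]] + [[0.0, 0.0, 0.01], [0.00, 0.05, 0.09], [0.01, 0.09, 0.16]]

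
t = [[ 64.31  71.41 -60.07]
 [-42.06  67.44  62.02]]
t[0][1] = 71.41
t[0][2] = -60.07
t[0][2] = -60.07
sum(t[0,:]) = 75.65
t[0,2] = -60.07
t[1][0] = -42.06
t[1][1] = 67.44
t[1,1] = 67.44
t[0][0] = 64.31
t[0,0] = 64.31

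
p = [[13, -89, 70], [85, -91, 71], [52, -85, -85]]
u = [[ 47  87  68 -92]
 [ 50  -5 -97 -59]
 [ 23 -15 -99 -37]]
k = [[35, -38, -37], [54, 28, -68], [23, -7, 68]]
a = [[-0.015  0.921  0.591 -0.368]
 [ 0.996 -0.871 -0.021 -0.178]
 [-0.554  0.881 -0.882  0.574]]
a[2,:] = [-0.554, 0.881, -0.882, 0.574]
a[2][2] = -0.882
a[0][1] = 0.921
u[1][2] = -97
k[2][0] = 23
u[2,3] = -37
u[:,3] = [-92, -59, -37]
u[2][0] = 23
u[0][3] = -92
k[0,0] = 35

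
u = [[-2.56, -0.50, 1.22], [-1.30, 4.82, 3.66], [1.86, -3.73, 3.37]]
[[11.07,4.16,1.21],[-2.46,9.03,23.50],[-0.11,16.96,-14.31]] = u @[[-3.89, 0.37, -0.91], [-1.72, -0.92, 4.06], [0.21, 3.81, 0.75]]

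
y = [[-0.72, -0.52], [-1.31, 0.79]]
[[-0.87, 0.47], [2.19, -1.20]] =y @ [[-0.36,0.2], [2.18,-1.19]]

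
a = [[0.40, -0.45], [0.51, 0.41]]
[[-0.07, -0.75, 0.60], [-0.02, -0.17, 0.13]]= a@[[-0.09, -0.97, 0.77], [0.07, 0.80, -0.64]]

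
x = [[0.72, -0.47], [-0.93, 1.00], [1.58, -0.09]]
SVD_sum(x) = [[0.78, -0.34],[-1.15, 0.5],[1.36, -0.59]] + [[-0.06,-0.13], [0.22,0.50], [0.22,0.5]]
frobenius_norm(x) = 2.26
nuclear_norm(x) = 2.91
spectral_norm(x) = 2.12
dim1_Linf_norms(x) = [0.72, 1.0, 1.58]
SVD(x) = [[-0.40,0.18], [0.59,-0.7], [-0.7,-0.69]] @ diag([2.1189378758180957, 0.7866398657730835]) @ [[-0.92, 0.40],[-0.4, -0.92]]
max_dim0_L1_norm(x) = 3.23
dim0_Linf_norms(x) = [1.58, 1.0]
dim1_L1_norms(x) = [1.19, 1.93, 1.67]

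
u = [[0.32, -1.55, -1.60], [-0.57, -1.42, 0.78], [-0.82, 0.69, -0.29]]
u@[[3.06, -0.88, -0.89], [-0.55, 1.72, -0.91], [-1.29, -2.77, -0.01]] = [[3.9, 1.48, 1.14], [-1.97, -4.10, 1.79], [-2.51, 2.71, 0.1]]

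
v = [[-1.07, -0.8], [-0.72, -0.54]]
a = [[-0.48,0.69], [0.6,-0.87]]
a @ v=[[0.02, 0.01], [-0.02, -0.01]]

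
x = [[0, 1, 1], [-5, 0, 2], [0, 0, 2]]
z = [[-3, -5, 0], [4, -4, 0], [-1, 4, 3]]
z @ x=[[25, -3, -13], [20, 4, -4], [-20, -1, 13]]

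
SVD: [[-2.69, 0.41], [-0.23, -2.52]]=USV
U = [[-0.94,0.34], [0.34,0.94]]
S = [2.75, 2.5]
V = [[0.89, -0.45], [-0.45, -0.89]]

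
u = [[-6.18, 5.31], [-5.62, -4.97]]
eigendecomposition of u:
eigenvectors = [[(-0.08+0.69j), (-0.08-0.69j)], [-0.72+0.00j, (-0.72-0j)]]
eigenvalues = [(-5.57+5.43j), (-5.57-5.43j)]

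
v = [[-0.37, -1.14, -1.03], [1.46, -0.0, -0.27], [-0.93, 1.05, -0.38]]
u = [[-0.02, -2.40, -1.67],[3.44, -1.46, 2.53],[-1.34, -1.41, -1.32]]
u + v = [[-0.39, -3.54, -2.7], [4.9, -1.46, 2.26], [-2.27, -0.36, -1.7]]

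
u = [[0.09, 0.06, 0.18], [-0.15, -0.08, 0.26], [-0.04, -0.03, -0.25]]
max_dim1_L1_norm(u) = 0.49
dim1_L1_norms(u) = [0.33, 0.49, 0.32]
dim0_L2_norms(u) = [0.18, 0.1, 0.4]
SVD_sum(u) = [[-0.02, -0.00, 0.17],[-0.03, -0.01, 0.27],[0.02, 0.01, -0.24]] + [[0.11, 0.06, 0.01], [-0.12, -0.07, -0.01], [-0.06, -0.04, -0.01]] + [[-0.00,0.00,-0.0],  [-0.0,0.0,-0.00],  [-0.0,0.00,-0.0]]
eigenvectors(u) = [[0.46,0.22,0.03], [-0.89,-0.97,-0.96], [0.03,0.12,0.28]]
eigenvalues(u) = [-0.01, -0.08, -0.15]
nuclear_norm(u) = 0.61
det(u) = -0.00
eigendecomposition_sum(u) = [[-0.03, -0.01, -0.04],[0.06, 0.02, 0.07],[-0.00, -0.00, -0.00]] + [[0.13, 0.08, 0.26],[-0.57, -0.34, -1.10],[0.07, 0.04, 0.13]] + [[-0.01, -0.01, -0.04], [0.36, 0.24, 1.29], [-0.11, -0.07, -0.38]]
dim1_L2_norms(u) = [0.21, 0.31, 0.25]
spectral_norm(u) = 0.40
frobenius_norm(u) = 0.45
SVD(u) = [[0.42,-0.62,0.67],  [0.68,0.7,0.22],  [-0.6,0.37,0.71]] @ diag([0.40480587959398984, 0.20427778847692513, 0.001668826268016393]) @ [[-0.10, -0.03, 0.99], [-0.86, -0.51, -0.1], [-0.51, 0.86, -0.03]]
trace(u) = -0.24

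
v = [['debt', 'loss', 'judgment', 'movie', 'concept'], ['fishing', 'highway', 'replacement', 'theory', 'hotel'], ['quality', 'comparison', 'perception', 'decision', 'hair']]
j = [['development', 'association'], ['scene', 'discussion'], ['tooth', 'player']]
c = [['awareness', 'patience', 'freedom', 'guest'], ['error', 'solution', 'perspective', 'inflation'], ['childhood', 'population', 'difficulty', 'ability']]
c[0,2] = 'freedom'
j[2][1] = 'player'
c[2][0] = 'childhood'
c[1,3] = 'inflation'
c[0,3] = 'guest'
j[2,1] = 'player'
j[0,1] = 'association'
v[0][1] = 'loss'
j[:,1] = ['association', 'discussion', 'player']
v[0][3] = 'movie'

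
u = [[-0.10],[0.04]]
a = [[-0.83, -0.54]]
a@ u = [[0.06]]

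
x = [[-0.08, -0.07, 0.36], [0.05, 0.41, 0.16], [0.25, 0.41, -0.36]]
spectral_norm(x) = 0.70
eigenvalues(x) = [-0.59, 0.06, 0.51]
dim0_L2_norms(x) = [0.27, 0.58, 0.53]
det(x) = -0.02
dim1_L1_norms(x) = [0.51, 0.62, 1.02]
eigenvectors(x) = [[0.58,-0.92,-0.18], [0.1,0.26,-0.87], [-0.81,-0.29,-0.46]]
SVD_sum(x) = [[-0.11, -0.21, 0.17], [0.08, 0.16, -0.13], [0.22, 0.44, -0.34]] + [[-0.01, 0.15, 0.18], [-0.01, 0.24, 0.30], [0.00, -0.02, -0.02]] + [[0.04, -0.01, 0.01], [-0.02, 0.01, -0.01], [0.03, -0.01, 0.01]]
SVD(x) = [[0.41, 0.53, 0.74],[-0.32, 0.85, -0.42],[-0.85, -0.06, 0.52]] @ diag([0.7015124307966596, 0.4499328756049558, 0.052351856582329735]) @ [[-0.37,-0.73,0.58], [-0.04,0.63,0.77], [0.93,-0.27,0.26]]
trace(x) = -0.03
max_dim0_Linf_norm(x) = 0.41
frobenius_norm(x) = 0.84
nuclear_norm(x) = 1.20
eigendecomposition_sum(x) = [[-0.14, -0.14, 0.31], [-0.02, -0.02, 0.05], [0.19, 0.19, -0.43]] + [[0.04, -0.02, 0.03], [-0.01, 0.01, -0.01], [0.01, -0.01, 0.01]] + [[0.02, 0.09, 0.02], [0.09, 0.43, 0.11], [0.05, 0.23, 0.06]]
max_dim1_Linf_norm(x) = 0.41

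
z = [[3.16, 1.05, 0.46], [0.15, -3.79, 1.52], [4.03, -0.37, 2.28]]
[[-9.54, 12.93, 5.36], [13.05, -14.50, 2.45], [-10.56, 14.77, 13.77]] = z @[[-0.67, 1.44, 0.29], [-5.19, 5.84, 1.69], [-4.29, 4.88, 5.8]]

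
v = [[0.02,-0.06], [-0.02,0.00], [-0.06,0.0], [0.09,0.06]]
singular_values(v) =[0.12, 0.07]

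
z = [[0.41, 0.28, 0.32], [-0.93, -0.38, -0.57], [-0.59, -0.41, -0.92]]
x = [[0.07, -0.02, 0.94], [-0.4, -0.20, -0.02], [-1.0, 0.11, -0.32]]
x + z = [[0.48, 0.26, 1.26], [-1.33, -0.58, -0.59], [-1.59, -0.3, -1.24]]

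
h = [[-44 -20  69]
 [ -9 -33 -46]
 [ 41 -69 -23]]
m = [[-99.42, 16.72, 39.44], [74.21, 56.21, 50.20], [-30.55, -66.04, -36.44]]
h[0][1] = -20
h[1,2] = -46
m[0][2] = 39.44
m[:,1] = [16.72, 56.21, -66.04]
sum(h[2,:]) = -51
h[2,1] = -69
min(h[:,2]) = -46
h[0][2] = 69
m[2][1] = -66.04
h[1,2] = -46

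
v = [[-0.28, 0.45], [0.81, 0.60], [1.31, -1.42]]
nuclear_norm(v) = 3.01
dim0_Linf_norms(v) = [1.31, 1.42]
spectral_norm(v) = 2.00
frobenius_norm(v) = 2.24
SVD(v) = [[-0.26, -0.11], [0.06, -0.99], [0.96, 0.04]] @ diag([2.004076079283921, 1.0065679651379664]) @ [[0.69, -0.72],  [-0.72, -0.69]]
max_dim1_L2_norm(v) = 1.93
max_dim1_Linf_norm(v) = 1.42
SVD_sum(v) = [[-0.36, 0.37], [0.09, -0.09], [1.34, -1.39]] + [[0.08, 0.08], [0.72, 0.69], [-0.03, -0.03]]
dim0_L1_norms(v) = [2.4, 2.47]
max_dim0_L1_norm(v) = 2.47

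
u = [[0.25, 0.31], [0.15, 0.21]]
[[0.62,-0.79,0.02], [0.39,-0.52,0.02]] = u @ [[1.34, -0.63, -0.36],[0.91, -2.04, 0.36]]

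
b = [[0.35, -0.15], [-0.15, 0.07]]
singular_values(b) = [0.42, 0.0]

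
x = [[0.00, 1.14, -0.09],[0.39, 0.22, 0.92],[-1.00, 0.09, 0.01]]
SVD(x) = [[0.58, -0.77, -0.26], [0.68, 0.28, 0.68], [-0.45, -0.57, 0.69]] @ diag([1.1944344493061343, 1.1498099341268904, 0.7836220145541273]) @ [[0.6, 0.65, 0.48], [0.59, -0.75, 0.28], [-0.54, -0.12, 0.83]]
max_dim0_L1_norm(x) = 1.45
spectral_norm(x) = 1.19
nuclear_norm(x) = 3.13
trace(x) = 0.23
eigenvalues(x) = [(-1.14+0j), (0.68+0.69j), (0.68-0.69j)]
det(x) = -1.08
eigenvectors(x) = [[(-0.6+0j), (-0.61+0j), -0.61-0.00j], [0.56+0.00j, -0.33-0.40j, -0.33+0.40j], [-0.57+0.00j, 0.39-0.45j, 0.39+0.45j]]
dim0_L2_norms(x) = [1.07, 1.16, 0.92]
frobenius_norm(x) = 1.83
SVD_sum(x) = [[0.41, 0.45, 0.33], [0.49, 0.53, 0.39], [-0.32, -0.34, -0.25]] + [[-0.53, 0.67, -0.25], [0.19, -0.24, 0.09], [-0.39, 0.50, -0.18]] + [[0.11, 0.02, -0.17], [-0.29, -0.06, 0.44], [-0.29, -0.06, 0.45]]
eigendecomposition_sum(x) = [[-0.44-0.00j, 0.39-0.00j, (-0.35-0j)], [(0.41+0j), -0.37+0.00j, 0.32+0.00j], [-0.42-0.00j, 0.37-0.00j, (-0.33-0j)]] + [[(0.22+0.2j), (0.37-0.13j), 0.13-0.34j], [-0.01+0.26j, (0.29+0.17j), 0.30-0.10j], [(-0.29+0.04j), -0.14+0.36j, 0.17+0.32j]] + [[(0.22-0.2j),  0.37+0.13j,  (0.13+0.34j)], [-0.01-0.26j,  0.29-0.17j,  0.30+0.10j], [(-0.29-0.04j),  (-0.14-0.36j),  0.17-0.32j]]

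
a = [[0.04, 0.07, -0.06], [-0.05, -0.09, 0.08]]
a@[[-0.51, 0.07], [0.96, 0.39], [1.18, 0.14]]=[[-0.02, 0.02], [0.03, -0.03]]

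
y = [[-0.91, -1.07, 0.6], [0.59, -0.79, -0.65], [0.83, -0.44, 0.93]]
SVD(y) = [[-0.93,0.32,-0.19],[-0.01,-0.53,-0.85],[-0.37,-0.79,0.49]] @ diag([1.5623572287774508, 1.3387698844211062, 1.1143765459906017]) @ [[0.34,0.75,-0.57],[-0.94,0.31,-0.15],[0.07,0.59,0.81]]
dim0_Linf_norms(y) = [0.91, 1.07, 0.93]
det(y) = 2.33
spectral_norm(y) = 1.56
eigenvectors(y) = [[0.69+0.00j, (0.69-0j), 0.34+0.00j], [(-0.02-0.65j), (-0.02+0.65j), -0.19+0.00j], [-0.20-0.23j, (-0.2+0.23j), 0.92+0.00j]]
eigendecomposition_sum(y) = [[-0.51+0.33j, (-0.46-0.48j), 0.09-0.22j], [(0.33+0.47j), -0.44+0.45j, -0.21-0.08j], [0.26+0.07j, (-0.02+0.29j), (-0.1+0.03j)]] + [[-0.51-0.33j, (-0.46+0.48j), 0.09+0.22j],[(0.33-0.47j), (-0.44-0.45j), -0.21+0.08j],[(0.26-0.07j), -0.02-0.29j, (-0.1-0.03j)]] + [[(0.12-0j),-0.14-0.00j,0.41-0.00j], [(-0.06+0j),(0.08+0j),-0.23+0.00j], [(0.31-0j),-0.39-0.00j,1.13-0.00j]]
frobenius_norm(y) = 2.34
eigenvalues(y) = [(-1.05+0.81j), (-1.05-0.81j), (1.32+0j)]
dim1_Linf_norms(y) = [1.07, 0.79, 0.93]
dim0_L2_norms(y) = [1.37, 1.4, 1.28]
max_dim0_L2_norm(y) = 1.4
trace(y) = -0.77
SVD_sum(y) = [[-0.5, -1.08, 0.83], [-0.01, -0.01, 0.01], [-0.20, -0.43, 0.33]] + [[-0.40, 0.13, -0.06], [0.66, -0.22, 0.1], [0.99, -0.33, 0.16]] + [[-0.01,  -0.12,  -0.17], [-0.07,  -0.56,  -0.76], [0.04,  0.32,  0.44]]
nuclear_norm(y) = 4.02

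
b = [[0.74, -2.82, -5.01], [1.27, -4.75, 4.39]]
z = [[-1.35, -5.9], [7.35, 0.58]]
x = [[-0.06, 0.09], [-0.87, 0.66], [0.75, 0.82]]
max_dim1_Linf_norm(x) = 0.87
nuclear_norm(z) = 13.27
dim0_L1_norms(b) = [2.01, 7.57, 9.4]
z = b @ x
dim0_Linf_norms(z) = [7.35, 5.9]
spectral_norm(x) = 1.15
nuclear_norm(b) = 12.33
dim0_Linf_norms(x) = [0.87, 0.82]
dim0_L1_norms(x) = [1.68, 1.57]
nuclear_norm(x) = 2.21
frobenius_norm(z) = 9.54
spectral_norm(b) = 6.90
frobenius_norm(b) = 8.78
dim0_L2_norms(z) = [7.47, 5.93]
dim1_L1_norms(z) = [7.25, 7.93]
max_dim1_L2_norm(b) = 6.59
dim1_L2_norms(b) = [5.8, 6.59]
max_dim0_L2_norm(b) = 6.66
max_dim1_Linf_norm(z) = 7.35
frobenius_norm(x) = 1.56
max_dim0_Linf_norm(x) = 0.87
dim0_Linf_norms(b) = [1.27, 4.75, 5.01]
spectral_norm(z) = 7.84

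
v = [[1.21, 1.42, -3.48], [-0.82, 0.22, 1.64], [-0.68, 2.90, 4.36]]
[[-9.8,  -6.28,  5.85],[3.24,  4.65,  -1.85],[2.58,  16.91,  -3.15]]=v@[[-1.13, 0.06, -0.27], [-1.87, 1.92, 0.94], [1.66, 2.61, -1.39]]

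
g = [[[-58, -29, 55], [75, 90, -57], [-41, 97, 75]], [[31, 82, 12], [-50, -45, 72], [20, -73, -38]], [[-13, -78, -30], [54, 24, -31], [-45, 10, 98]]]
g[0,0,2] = 55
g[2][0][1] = -78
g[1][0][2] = 12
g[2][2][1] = 10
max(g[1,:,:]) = 82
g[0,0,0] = -58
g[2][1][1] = 24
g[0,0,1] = -29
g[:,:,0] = [[-58, 75, -41], [31, -50, 20], [-13, 54, -45]]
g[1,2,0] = 20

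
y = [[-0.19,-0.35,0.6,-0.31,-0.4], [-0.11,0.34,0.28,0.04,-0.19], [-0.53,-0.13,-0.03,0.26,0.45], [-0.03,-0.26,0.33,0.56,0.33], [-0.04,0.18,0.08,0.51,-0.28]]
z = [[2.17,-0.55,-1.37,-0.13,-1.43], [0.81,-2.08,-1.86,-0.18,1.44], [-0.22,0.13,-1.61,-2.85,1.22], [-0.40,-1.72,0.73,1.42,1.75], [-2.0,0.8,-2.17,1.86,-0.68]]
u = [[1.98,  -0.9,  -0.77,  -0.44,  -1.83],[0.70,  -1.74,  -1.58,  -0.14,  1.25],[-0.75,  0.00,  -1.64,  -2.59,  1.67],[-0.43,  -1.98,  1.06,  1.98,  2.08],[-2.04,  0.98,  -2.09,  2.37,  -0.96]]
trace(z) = -0.78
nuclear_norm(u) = 15.48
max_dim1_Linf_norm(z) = 2.85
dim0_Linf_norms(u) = [2.04, 1.98, 2.09, 2.59, 2.08]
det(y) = -0.08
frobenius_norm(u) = 7.66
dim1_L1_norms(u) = [5.92, 5.41, 6.65, 7.53, 8.44]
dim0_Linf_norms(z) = [2.17, 2.08, 2.17, 2.85, 1.75]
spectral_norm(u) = 4.38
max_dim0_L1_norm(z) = 7.74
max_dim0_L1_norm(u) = 7.79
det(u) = 61.16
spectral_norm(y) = 1.01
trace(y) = 0.40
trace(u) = -0.38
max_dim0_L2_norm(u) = 4.06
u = y + z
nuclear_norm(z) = 14.58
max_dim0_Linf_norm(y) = 0.6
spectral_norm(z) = 4.25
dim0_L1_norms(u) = [5.9, 5.6, 7.14, 7.52, 7.79]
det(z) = -0.33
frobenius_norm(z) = 7.33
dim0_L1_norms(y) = [0.9, 1.26, 1.32, 1.68, 1.65]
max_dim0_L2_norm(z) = 3.69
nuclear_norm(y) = 3.32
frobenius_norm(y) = 1.60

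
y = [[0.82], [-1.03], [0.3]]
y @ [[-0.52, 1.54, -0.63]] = [[-0.43, 1.26, -0.52],[0.54, -1.59, 0.65],[-0.16, 0.46, -0.19]]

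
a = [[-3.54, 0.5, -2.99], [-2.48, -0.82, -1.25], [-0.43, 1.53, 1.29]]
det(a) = 11.24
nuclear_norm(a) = 8.46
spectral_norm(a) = 5.39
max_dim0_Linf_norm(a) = 3.54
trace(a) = -3.07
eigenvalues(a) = [(-2.35+1.15j), (-2.35-1.15j), (1.64+0j)]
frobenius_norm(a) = 5.86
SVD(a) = [[-0.86, -0.2, 0.48],[-0.51, 0.17, -0.84],[0.09, -0.97, -0.25]] @ diag([5.3927599759188665, 2.042987018664373, 1.0204135846294935]) @ [[0.79,0.02,0.61], [0.35,-0.84,-0.42], [0.51,0.54,-0.67]]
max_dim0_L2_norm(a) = 4.34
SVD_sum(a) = [[-3.64, -0.11, -2.84], [-2.16, -0.07, -1.69], [0.39, 0.01, 0.30]] + [[-0.14, 0.35, 0.17],[0.12, -0.29, -0.14],[-0.69, 1.65, 0.82]] + [[0.25, 0.26, -0.33], [-0.44, -0.47, 0.58], [-0.13, -0.14, 0.17]]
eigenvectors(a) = [[(0.56-0.29j), (0.56+0.29j), -0.49+0.00j], [(0.74+0j), (0.74-0j), 0.06+0.00j], [-0.21-0.10j, -0.21+0.10j, 0.87+0.00j]]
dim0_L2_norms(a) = [4.34, 1.81, 3.49]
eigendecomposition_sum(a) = [[-1.90-1.39j, 0.46+1.70j, (-1.12-0.91j)], [(-1.22-2.45j), -0.43+2.01j, -0.67-1.54j], [(0.02+0.87j), 0.40-0.52j, (-0.02+0.53j)]] + [[-1.90+1.39j, 0.46-1.70j, -1.12+0.91j], [-1.22+2.45j, -0.43-2.01j, (-0.67+1.54j)], [(0.02-0.87j), (0.4+0.52j), (-0.02-0.53j)]] + [[0.26+0.00j,(-0.42-0j),(-0.76+0j)], [-0.03-0.00j,(0.05+0j),0.09-0.00j], [(-0.46-0j),0.73+0.00j,1.33-0.00j]]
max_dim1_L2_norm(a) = 4.66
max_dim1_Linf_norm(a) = 3.54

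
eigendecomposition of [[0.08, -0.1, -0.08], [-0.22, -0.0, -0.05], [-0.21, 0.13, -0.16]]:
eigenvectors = [[0.66+0.00j, (-0.47+0.02j), -0.47-0.02j], [-0.53+0.00j, (-0.79+0j), (-0.79-0j)], [(-0.54+0j), -0.36+0.15j, (-0.36-0.15j)]]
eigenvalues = [(0.22+0j), (-0.15+0.02j), (-0.15-0.02j)]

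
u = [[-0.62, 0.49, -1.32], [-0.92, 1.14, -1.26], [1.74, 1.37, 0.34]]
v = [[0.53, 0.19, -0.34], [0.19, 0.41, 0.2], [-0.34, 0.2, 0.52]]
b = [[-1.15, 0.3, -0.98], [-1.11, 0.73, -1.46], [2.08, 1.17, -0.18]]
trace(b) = -0.60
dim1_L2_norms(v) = [0.66, 0.49, 0.65]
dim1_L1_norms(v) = [1.06, 0.8, 1.06]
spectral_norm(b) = 2.84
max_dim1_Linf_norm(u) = 1.74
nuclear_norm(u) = 5.05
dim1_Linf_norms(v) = [0.53, 0.41, 0.52]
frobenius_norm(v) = 1.05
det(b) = -0.02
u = v + b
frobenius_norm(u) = 3.33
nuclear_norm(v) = 1.46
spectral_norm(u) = 2.55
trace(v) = 1.46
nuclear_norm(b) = 4.83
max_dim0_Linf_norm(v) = 0.53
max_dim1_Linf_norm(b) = 2.08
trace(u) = 0.86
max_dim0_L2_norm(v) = 0.66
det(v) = -0.00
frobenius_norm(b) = 3.46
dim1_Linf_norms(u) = [1.32, 1.26, 1.74]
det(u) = 2.05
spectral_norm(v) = 0.87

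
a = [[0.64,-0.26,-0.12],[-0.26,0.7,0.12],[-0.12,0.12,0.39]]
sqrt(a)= [[0.78, -0.16, -0.08],[-0.16, 0.82, 0.08],[-0.08, 0.08, 0.62]]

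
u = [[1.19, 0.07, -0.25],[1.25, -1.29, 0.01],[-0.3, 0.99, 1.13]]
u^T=[[1.19, 1.25, -0.30], [0.07, -1.29, 0.99], [-0.25, 0.01, 1.13]]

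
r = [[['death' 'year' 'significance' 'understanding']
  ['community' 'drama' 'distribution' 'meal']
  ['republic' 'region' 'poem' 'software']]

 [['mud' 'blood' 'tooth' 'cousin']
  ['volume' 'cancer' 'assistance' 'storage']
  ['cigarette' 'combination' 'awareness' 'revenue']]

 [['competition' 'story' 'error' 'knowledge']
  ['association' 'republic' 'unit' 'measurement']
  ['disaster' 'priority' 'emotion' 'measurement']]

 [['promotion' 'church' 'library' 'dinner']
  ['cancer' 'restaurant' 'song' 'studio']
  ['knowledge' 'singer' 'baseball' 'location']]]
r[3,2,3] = 'location'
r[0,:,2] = ['significance', 'distribution', 'poem']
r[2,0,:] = ['competition', 'story', 'error', 'knowledge']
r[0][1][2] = 'distribution'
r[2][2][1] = 'priority'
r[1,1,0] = 'volume'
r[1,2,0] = 'cigarette'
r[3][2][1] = 'singer'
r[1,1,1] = 'cancer'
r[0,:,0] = ['death', 'community', 'republic']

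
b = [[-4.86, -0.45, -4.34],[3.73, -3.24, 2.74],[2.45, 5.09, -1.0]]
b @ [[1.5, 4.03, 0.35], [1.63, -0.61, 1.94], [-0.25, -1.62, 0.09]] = [[-6.94, -12.28, -2.96], [-0.37, 12.57, -4.73], [12.22, 8.39, 10.64]]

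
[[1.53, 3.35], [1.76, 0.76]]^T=[[1.53, 1.76], [3.35, 0.76]]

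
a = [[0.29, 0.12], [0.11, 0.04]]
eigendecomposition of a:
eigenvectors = [[0.94,  -0.38], [0.35,  0.93]]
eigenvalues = [0.33, -0.0]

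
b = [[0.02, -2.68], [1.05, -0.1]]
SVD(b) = [[-1.00, -0.05], [-0.05, 1.0]] @ diag([2.682634509588633, 1.0482233006207042]) @ [[-0.03, 1.00], [1.0, 0.03]]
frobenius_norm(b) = 2.88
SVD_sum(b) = [[0.07, -2.68], [0.0, -0.13]] + [[-0.05,-0.00], [1.05,0.03]]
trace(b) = -0.08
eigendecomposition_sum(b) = [[0.01+0.84j, (-1.34-0.03j)], [(0.53+0.01j), -0.05+0.84j]] + [[(0.01-0.84j), -1.34+0.03j], [0.52-0.01j, -0.05-0.84j]]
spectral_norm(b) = 2.68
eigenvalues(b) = [(-0.04+1.68j), (-0.04-1.68j)]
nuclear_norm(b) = 3.73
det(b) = 2.81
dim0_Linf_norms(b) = [1.05, 2.68]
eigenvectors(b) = [[-0.85+0.00j,(-0.85-0j)], [-0.02+0.53j,-0.02-0.53j]]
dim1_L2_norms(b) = [2.68, 1.05]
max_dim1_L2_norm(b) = 2.68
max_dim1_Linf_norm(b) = 2.68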